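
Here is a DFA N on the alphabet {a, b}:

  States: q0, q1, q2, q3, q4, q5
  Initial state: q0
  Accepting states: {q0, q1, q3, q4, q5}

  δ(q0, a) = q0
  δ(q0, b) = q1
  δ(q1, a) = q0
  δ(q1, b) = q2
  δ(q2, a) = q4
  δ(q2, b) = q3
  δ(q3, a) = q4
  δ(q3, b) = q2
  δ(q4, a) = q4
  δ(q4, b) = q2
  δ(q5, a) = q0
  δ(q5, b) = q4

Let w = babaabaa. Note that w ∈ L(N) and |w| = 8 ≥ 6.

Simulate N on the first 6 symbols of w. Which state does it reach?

State sequence: q0 -b-> q1 -a-> q0 -b-> q1 -a-> q0 -a-> q0 -b-> q1

After reading 6 characters, N is in state q1.
(This kind of state-tracing is the core of the pumping-lemma construction: with 6 states, pigeonhole forces a repeat within the first 6 steps.)

q1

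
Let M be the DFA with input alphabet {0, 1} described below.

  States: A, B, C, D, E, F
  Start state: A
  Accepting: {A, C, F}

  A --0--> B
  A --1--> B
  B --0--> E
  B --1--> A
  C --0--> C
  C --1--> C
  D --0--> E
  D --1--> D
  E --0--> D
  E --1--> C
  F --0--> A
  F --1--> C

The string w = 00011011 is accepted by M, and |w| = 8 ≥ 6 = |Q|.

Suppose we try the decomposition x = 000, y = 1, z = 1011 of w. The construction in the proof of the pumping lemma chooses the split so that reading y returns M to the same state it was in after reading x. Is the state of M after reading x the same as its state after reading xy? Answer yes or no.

State sequence: A -0-> B -0-> E -0-> D -1-> D

After x (step 3): D. After xy (step 4): D.
They match, so y = 1 drives M around a cycle from D back to itself; pumping y any number of times keeps M in D before reading z, and xyⁱz ∈ L(M) for every i ≥ 0.

yes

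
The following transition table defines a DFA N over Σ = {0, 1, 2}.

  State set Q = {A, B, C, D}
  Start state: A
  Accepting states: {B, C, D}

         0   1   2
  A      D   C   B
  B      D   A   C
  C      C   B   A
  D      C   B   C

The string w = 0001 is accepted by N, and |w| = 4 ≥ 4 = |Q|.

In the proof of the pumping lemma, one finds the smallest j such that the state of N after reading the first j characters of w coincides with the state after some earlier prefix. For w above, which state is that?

C

State sequence: A -0-> D -0-> C -0-> C -1-> B
First repeat at step 3: C was already visited.

The earliest repeat is at step j = 3: N is in C, which it already visited at step i = 2.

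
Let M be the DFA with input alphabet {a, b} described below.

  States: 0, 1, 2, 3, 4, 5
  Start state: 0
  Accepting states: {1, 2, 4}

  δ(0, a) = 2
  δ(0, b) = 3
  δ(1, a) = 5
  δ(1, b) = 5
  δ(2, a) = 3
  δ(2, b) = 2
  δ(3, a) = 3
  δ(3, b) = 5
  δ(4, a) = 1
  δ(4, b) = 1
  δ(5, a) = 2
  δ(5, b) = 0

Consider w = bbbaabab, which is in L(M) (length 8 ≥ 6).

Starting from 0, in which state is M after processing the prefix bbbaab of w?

5

State sequence: 0 -b-> 3 -b-> 5 -b-> 0 -a-> 2 -a-> 3 -b-> 5

After reading 6 characters, M is in state 5.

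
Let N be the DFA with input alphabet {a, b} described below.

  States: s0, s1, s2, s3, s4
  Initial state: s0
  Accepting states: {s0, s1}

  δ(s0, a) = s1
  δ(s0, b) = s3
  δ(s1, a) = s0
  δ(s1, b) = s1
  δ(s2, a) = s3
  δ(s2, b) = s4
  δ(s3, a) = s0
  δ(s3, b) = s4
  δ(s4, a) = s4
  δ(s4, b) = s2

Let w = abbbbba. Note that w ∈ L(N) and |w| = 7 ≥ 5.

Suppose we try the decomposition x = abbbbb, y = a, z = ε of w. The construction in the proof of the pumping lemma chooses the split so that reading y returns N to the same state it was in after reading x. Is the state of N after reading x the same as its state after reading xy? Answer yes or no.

Run of N on the first 7 characters of w = a b b b b b a:
  step 0: s0  (start)
  step 1: s1  (read a: s0→s1)
  step 2: s1  (read b: s1→s1)
  step 3: s1  (read b: s1→s1)
  step 4: s1  (read b: s1→s1)
  step 5: s1  (read b: s1→s1)
  step 6: s1  (read b: s1→s1)
  step 7: s0  (read a: s1→s0)

After x (step 6): s1. After xy (step 7): s0.
They differ (s1 ≠ s0), so y is not a cycle from the state after x; this split is not the one the pumping-lemma construction produces, and pumping y need not keep the string in L(N).

no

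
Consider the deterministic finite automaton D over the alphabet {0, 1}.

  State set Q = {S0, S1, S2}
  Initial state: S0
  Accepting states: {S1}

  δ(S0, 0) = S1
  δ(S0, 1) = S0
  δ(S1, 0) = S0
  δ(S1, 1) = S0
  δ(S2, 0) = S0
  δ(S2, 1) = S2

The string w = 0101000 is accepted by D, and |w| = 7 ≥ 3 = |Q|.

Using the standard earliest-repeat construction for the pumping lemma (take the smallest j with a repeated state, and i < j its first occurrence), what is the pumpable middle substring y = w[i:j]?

State sequence: S0 -0-> S1 -1-> S0 -0-> S1 -1-> S0 -0-> S1 -0-> S0 -0-> S1
First repeat at step 2: S0 was already visited.

So i = 0, j = 2, giving x = w[0:0] = ε, y = w[0:2] = 01, z = w[2:7] = 01000.
Check: |xy| = 2 ≤ 3 and |y| = 2 ≥ 1. Reading y takes D from S0 back to S0, so every xyⁱz is accepted.
With |Q| = 3, pigeonhole forces a state repeat no later than step 3; the substring read between the first and second visits to that state can be pumped.

01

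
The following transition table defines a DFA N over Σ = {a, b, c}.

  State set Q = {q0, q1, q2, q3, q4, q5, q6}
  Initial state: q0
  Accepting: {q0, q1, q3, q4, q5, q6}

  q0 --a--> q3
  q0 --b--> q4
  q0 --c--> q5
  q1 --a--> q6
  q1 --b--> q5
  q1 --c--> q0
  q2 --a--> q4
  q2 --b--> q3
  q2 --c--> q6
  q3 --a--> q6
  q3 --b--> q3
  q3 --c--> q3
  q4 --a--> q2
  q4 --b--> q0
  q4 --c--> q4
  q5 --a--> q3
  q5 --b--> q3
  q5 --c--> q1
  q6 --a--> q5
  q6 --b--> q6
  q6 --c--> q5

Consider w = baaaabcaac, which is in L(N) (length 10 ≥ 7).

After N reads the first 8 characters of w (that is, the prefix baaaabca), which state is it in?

State sequence: q0 -b-> q4 -a-> q2 -a-> q4 -a-> q2 -a-> q4 -b-> q0 -c-> q5 -a-> q3

After reading 8 characters, N is in state q3.
(This kind of state-tracing is the core of the pumping-lemma construction: with 7 states, pigeonhole forces a repeat within the first 7 steps.)

q3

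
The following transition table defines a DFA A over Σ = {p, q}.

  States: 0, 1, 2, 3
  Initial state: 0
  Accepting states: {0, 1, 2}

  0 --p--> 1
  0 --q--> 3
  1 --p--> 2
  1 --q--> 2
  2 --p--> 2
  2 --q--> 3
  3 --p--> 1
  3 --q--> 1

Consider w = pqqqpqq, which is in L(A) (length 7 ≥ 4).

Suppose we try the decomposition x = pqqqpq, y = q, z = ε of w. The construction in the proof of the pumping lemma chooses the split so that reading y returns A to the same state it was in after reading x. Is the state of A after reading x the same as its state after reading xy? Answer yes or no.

Run of A on the first 7 characters of w = p q q q p q q:
  step 0: 0  (start)
  step 1: 1  (read p: 0→1)
  step 2: 2  (read q: 1→2)
  step 3: 3  (read q: 2→3)
  step 4: 1  (read q: 3→1)
  step 5: 2  (read p: 1→2)
  step 6: 3  (read q: 2→3)
  step 7: 1  (read q: 3→1)

After x (step 6): 3. After xy (step 7): 1.
They differ (3 ≠ 1), so y is not a cycle from the state after x; this split is not the one the pumping-lemma construction produces, and pumping y need not keep the string in L(A).

no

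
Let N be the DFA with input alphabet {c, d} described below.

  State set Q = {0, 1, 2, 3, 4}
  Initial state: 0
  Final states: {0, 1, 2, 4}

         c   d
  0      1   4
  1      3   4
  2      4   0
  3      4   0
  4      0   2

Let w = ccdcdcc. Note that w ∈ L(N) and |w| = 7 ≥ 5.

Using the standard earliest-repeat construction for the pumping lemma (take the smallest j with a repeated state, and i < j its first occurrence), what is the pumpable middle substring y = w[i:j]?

State sequence: 0 -c-> 1 -c-> 3 -d-> 0 -c-> 1 -d-> 4 -c-> 0 -c-> 1
First repeat at step 3: 0 was already visited.

So i = 0, j = 3, giving x = w[0:0] = ε, y = w[0:3] = ccd, z = w[3:7] = cdcc.
Check: |xy| = 3 ≤ 5 and |y| = 3 ≥ 1. Reading y takes N from 0 back to 0, so every xyⁱz is accepted.

ccd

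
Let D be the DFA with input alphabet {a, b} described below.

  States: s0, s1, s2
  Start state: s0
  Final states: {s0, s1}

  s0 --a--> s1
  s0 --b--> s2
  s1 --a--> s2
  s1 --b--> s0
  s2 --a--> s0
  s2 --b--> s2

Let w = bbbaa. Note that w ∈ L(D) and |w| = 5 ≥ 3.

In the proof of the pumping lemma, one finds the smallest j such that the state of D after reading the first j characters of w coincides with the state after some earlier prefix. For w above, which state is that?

Run of D on w = b b b a a:
  step 0: s0  (start)
  step 1: s2  (read b: s0→s2)
  step 2: s2  (read b: s2→s2)   ← first repeat (s2 seen earlier)
  step 3: s2  (read b: s2→s2)
  step 4: s0  (read a: s2→s0)
  step 5: s1  (read a: s0→s1)

The earliest repeat is at step j = 2: D is in s2, which it already visited at step i = 1.

s2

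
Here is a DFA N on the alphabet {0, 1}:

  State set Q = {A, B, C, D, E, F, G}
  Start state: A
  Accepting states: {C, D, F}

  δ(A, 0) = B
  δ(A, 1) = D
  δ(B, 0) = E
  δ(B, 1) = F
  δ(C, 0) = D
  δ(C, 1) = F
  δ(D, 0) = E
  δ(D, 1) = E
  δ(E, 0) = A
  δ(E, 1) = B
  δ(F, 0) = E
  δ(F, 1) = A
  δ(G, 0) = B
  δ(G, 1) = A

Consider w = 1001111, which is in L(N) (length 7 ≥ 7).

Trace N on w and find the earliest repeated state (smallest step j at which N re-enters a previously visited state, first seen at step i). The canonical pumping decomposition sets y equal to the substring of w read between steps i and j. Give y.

State sequence: A -1-> D -0-> E -0-> A -1-> D -1-> E -1-> B -1-> F
First repeat at step 3: A was already visited.

So i = 0, j = 3, giving x = w[0:0] = ε, y = w[0:3] = 100, z = w[3:7] = 1111.
Check: |xy| = 3 ≤ 7 and |y| = 3 ≥ 1. Reading y takes N from A back to A, so every xyⁱz is accepted.
The DFA has 7 states, so the proof of the pumping lemma guarantees a repeated state among the first 7+1 visited; the segment between the two visits is the pumpable y.

100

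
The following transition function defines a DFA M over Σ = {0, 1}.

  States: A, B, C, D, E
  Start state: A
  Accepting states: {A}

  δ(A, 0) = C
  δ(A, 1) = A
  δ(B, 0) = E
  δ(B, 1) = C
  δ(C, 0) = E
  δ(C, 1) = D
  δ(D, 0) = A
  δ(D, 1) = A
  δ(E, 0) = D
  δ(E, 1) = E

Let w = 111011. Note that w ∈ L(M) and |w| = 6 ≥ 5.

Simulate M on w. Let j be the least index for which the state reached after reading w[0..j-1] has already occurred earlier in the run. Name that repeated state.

Run of M on w = 1 1 1 0 1 1:
  step 0: A  (start)
  step 1: A  (read 1: A→A)   ← first repeat (A seen earlier)
  step 2: A  (read 1: A→A)
  step 3: A  (read 1: A→A)
  step 4: C  (read 0: A→C)
  step 5: D  (read 1: C→D)
  step 6: A  (read 1: D→A)

The earliest repeat is at step j = 1: M is in A, which it already visited at step i = 0.

A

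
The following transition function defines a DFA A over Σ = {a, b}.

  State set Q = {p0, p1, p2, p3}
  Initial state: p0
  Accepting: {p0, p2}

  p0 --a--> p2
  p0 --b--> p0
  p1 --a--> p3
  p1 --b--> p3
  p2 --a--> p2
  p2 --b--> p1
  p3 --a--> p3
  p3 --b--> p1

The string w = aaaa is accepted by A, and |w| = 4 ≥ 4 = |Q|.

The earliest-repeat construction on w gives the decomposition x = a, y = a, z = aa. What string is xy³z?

xy^3z = a·a·a·a·aa = aaaaaa.
Reading y = a takes A from p2 back to p2, so after x·y·y·y the machine is still in p2, and z then leads to the accepting state p2. Hence aaaaaa ∈ L(A).

aaaaaa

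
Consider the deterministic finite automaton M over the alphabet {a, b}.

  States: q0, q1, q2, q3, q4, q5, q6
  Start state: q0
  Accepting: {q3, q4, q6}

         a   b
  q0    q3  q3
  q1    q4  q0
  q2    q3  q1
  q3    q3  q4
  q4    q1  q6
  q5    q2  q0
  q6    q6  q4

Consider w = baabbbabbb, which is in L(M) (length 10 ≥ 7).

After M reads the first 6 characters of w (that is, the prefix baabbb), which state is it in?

q4

State sequence: q0 -b-> q3 -a-> q3 -a-> q3 -b-> q4 -b-> q6 -b-> q4

After reading 6 characters, M is in state q4.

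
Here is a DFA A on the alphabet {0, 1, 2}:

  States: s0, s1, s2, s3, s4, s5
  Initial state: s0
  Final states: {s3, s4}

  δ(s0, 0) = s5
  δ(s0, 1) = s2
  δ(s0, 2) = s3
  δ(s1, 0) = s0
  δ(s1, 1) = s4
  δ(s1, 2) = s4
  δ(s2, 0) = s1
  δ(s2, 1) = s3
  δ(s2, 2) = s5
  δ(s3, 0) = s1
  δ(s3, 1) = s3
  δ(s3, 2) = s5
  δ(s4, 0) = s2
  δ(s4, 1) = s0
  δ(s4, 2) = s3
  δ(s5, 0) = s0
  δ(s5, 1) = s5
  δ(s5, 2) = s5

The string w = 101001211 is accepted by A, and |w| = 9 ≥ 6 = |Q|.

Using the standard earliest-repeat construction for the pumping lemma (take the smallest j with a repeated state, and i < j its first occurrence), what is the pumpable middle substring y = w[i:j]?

State sequence: s0 -1-> s2 -0-> s1 -1-> s4 -0-> s2 -0-> s1 -1-> s4 -2-> s3 -1-> s3 -1-> s3
First repeat at step 4: s2 was already visited.

So i = 1, j = 4, giving x = w[0:1] = 1, y = w[1:4] = 010, z = w[4:9] = 01211.
Check: |xy| = 4 ≤ 6 and |y| = 3 ≥ 1. Reading y takes A from s2 back to s2, so every xyⁱz is accepted.

010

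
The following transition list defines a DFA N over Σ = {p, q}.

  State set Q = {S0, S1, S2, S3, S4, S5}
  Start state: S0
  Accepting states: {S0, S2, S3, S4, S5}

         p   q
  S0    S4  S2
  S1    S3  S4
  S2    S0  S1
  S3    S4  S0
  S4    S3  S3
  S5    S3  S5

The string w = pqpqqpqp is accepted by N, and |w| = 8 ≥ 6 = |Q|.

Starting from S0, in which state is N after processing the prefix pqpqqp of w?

S4

State sequence: S0 -p-> S4 -q-> S3 -p-> S4 -q-> S3 -q-> S0 -p-> S4

After reading 6 characters, N is in state S4.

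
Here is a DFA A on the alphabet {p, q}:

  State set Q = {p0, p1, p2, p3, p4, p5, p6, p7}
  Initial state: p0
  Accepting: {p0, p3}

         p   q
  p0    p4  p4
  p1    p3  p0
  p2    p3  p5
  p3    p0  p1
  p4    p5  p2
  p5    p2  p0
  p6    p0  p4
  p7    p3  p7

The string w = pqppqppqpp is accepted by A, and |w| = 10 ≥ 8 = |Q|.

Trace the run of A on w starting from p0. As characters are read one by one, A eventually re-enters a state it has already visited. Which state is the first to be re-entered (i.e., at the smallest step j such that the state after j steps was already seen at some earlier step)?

Run of A on w = p q p p q p p q p p:
  step 0: p0  (start)
  step 1: p4  (read p: p0→p4)
  step 2: p2  (read q: p4→p2)
  step 3: p3  (read p: p2→p3)
  step 4: p0  (read p: p3→p0)   ← first repeat (p0 seen earlier)
  step 5: p4  (read q: p0→p4)
  step 6: p5  (read p: p4→p5)
  step 7: p2  (read p: p5→p2)
  step 8: p5  (read q: p2→p5)
  step 9: p2  (read p: p5→p2)
  step 10: p3  (read p: p2→p3)

The earliest repeat is at step j = 4: A is in p0, which it already visited at step i = 0.
Since A has 8 states, any run of length ≥ 8 visits 8+1 states, so by pigeonhole some state repeats within the first 8 steps — that repeat gives the pumpable loop.

p0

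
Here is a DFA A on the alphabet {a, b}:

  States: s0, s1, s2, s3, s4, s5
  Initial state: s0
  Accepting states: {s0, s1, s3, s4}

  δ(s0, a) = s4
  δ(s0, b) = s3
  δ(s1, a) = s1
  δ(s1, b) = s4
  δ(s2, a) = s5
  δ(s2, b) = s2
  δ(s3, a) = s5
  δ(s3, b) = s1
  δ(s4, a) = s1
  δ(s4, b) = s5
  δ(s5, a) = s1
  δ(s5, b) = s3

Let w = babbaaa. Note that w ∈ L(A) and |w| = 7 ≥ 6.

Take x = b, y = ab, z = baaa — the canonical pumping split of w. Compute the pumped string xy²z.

xy^2z = b·ab·ab·baaa = bababbaaa.
Reading y = ab takes A from s3 back to s3, so after x·y·y the machine is still in s3, and z then leads to the accepting state s1. Hence bababbaaa ∈ L(A).

bababbaaa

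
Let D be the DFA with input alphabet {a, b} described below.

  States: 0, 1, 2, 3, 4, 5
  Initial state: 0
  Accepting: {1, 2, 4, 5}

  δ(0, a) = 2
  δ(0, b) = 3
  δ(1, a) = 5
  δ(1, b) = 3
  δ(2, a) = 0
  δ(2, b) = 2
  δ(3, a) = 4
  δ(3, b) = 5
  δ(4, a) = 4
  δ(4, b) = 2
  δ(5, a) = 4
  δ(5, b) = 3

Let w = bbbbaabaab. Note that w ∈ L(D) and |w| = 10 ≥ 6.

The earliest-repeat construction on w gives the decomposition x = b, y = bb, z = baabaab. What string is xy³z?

bbbbbbbbaabaab

xy^3z = b·bb·bb·bb·baabaab = bbbbbbbbaabaab.
Reading y = bb takes D from 3 back to 3, so after x·y·y·y the machine is still in 3, and z then leads to the accepting state 2. Hence bbbbbbbbaabaab ∈ L(D).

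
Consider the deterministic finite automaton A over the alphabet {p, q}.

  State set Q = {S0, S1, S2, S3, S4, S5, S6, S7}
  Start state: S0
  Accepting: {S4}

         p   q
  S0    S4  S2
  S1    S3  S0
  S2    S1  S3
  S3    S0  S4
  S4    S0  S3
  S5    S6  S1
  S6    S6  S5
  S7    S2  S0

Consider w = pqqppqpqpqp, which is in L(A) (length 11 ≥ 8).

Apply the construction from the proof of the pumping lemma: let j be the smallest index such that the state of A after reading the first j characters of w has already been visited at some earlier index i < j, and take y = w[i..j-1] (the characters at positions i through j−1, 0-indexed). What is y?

State sequence: S0 -p-> S4 -q-> S3 -q-> S4 -p-> S0 -p-> S4 -q-> S3 -p-> S0 -q-> S2 -p-> S1 -q-> S0 -p-> S4
First repeat at step 3: S4 was already visited.

So i = 1, j = 3, giving x = w[0:1] = p, y = w[1:3] = qq, z = w[3:11] = ppqpqpqp.
Check: |xy| = 3 ≤ 8 and |y| = 2 ≥ 1. Reading y takes A from S4 back to S4, so every xyⁱz is accepted.
With |Q| = 8, pigeonhole forces a state repeat no later than step 8; the substring read between the first and second visits to that state can be pumped.

qq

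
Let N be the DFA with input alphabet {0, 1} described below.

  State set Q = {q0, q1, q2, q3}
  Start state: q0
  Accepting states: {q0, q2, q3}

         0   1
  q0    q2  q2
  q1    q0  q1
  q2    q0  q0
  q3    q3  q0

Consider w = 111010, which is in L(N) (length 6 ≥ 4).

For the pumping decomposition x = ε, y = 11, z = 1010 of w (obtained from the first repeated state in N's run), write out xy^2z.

11111010

xy^2z = ε·11·11·1010 = 11111010.
Reading y = 11 takes N from q0 back to q0, so after x·y·y the machine is still in q0, and z then leads to the accepting state q0. Hence 11111010 ∈ L(N).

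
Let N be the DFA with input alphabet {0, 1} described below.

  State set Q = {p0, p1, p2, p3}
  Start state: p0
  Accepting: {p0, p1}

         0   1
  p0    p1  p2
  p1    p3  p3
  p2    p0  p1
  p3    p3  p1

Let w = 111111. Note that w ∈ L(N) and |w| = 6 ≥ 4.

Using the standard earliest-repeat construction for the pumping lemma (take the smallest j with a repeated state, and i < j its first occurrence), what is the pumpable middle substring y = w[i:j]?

Run of N on w = 1 1 1 1 1 1:
  step 0: p0  (start)
  step 1: p2  (read 1: p0→p2)
  step 2: p1  (read 1: p2→p1)
  step 3: p3  (read 1: p1→p3)
  step 4: p1  (read 1: p3→p1)   ← first repeat (p1 seen earlier)
  step 5: p3  (read 1: p1→p3)
  step 6: p1  (read 1: p3→p1)

So i = 2, j = 4, giving x = w[0:2] = 11, y = w[2:4] = 11, z = w[4:6] = 11.
Check: |xy| = 4 ≤ 4 and |y| = 2 ≥ 1. Reading y takes N from p1 back to p1, so every xyⁱz is accepted.

11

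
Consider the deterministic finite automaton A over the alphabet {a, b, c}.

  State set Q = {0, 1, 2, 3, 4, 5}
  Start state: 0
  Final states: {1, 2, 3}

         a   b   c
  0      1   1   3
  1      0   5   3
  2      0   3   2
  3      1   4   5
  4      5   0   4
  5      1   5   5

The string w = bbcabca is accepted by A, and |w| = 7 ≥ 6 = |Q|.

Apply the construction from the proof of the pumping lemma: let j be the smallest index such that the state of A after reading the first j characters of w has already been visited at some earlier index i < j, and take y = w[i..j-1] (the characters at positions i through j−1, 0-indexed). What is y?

c

Run of A on w = b b c a b c a:
  step 0: 0  (start)
  step 1: 1  (read b: 0→1)
  step 2: 5  (read b: 1→5)
  step 3: 5  (read c: 5→5)   ← first repeat (5 seen earlier)
  step 4: 1  (read a: 5→1)
  step 5: 5  (read b: 1→5)
  step 6: 5  (read c: 5→5)
  step 7: 1  (read a: 5→1)

So i = 2, j = 3, giving x = w[0:2] = bb, y = w[2:3] = c, z = w[3:7] = abca.
Check: |xy| = 3 ≤ 6 and |y| = 1 ≥ 1. Reading y takes A from 5 back to 5, so every xyⁱz is accepted.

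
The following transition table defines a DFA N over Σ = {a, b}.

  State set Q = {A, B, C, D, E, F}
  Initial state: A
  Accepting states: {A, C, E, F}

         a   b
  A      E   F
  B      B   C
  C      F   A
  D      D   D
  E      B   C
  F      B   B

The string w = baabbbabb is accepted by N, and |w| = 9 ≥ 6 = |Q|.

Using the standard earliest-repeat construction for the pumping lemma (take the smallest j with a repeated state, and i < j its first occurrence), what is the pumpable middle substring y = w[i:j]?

a

Run of N on w = b a a b b b a b b:
  step 0: A  (start)
  step 1: F  (read b: A→F)
  step 2: B  (read a: F→B)
  step 3: B  (read a: B→B)   ← first repeat (B seen earlier)
  step 4: C  (read b: B→C)
  step 5: A  (read b: C→A)
  step 6: F  (read b: A→F)
  step 7: B  (read a: F→B)
  step 8: C  (read b: B→C)
  step 9: A  (read b: C→A)

So i = 2, j = 3, giving x = w[0:2] = ba, y = w[2:3] = a, z = w[3:9] = bbbabb.
Check: |xy| = 3 ≤ 6 and |y| = 1 ≥ 1. Reading y takes N from B back to B, so every xyⁱz is accepted.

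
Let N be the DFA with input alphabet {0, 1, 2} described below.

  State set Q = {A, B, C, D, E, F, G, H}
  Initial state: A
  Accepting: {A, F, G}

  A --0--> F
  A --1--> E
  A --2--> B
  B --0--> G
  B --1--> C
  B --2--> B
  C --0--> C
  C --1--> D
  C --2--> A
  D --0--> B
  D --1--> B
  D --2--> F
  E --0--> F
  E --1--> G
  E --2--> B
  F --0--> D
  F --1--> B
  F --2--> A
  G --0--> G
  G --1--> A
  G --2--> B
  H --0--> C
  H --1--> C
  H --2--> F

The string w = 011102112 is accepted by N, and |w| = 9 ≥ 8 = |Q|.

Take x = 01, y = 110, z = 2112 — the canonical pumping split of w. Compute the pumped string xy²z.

011101102112

xy^2z = 01·110·110·2112 = 011101102112.
Reading y = 110 takes N from B back to B, so after x·y·y the machine is still in B, and z then leads to the accepting state F. Hence 011101102112 ∈ L(N).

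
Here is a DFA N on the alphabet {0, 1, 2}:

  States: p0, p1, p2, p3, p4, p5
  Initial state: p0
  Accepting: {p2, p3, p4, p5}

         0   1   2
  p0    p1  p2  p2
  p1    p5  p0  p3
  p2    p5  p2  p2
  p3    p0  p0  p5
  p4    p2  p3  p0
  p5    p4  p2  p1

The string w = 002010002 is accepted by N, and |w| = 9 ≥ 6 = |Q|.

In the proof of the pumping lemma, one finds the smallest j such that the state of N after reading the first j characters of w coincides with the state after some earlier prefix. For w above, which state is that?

State sequence: p0 -0-> p1 -0-> p5 -2-> p1 -0-> p5 -1-> p2 -0-> p5 -0-> p4 -0-> p2 -2-> p2
First repeat at step 3: p1 was already visited.

The earliest repeat is at step j = 3: N is in p1, which it already visited at step i = 1.
Since N has 6 states, any run of length ≥ 6 visits 6+1 states, so by pigeonhole some state repeats within the first 6 steps — that repeat gives the pumpable loop.

p1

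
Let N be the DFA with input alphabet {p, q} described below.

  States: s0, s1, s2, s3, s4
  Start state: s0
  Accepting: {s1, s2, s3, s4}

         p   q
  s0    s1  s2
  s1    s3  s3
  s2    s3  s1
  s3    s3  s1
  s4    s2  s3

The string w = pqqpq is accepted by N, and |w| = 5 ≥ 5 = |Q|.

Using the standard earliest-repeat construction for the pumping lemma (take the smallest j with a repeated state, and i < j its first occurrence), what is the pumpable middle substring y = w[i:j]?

Run of N on w = p q q p q:
  step 0: s0  (start)
  step 1: s1  (read p: s0→s1)
  step 2: s3  (read q: s1→s3)
  step 3: s1  (read q: s3→s1)   ← first repeat (s1 seen earlier)
  step 4: s3  (read p: s1→s3)
  step 5: s1  (read q: s3→s1)

So i = 1, j = 3, giving x = w[0:1] = p, y = w[1:3] = qq, z = w[3:5] = pq.
Check: |xy| = 3 ≤ 5 and |y| = 2 ≥ 1. Reading y takes N from s1 back to s1, so every xyⁱz is accepted.

qq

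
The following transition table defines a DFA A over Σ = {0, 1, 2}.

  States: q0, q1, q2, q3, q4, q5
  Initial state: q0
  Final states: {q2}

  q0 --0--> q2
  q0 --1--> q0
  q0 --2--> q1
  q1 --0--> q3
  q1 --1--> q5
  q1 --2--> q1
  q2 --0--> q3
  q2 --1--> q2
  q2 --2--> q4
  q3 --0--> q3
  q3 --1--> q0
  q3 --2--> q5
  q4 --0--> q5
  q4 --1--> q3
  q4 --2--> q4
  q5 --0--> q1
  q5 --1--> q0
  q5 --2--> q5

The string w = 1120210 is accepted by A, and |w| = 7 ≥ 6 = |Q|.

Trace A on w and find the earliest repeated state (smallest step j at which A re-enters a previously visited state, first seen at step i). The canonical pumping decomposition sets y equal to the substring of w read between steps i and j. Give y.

1

State sequence: q0 -1-> q0 -1-> q0 -2-> q1 -0-> q3 -2-> q5 -1-> q0 -0-> q2
First repeat at step 1: q0 was already visited.

So i = 0, j = 1, giving x = w[0:0] = ε, y = w[0:1] = 1, z = w[1:7] = 120210.
Check: |xy| = 1 ≤ 6 and |y| = 1 ≥ 1. Reading y takes A from q0 back to q0, so every xyⁱz is accepted.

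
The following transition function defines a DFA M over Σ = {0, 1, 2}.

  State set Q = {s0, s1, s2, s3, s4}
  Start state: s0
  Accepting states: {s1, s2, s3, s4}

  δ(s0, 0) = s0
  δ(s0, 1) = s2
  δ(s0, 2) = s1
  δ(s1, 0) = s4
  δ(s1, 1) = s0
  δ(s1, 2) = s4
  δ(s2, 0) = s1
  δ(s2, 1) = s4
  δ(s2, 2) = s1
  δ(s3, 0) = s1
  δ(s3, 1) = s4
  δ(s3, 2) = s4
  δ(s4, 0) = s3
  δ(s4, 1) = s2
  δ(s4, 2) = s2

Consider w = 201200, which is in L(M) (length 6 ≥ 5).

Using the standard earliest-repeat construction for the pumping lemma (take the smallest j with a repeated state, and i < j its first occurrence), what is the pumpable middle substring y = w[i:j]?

012

Run of M on w = 2 0 1 2 0 0:
  step 0: s0  (start)
  step 1: s1  (read 2: s0→s1)
  step 2: s4  (read 0: s1→s4)
  step 3: s2  (read 1: s4→s2)
  step 4: s1  (read 2: s2→s1)   ← first repeat (s1 seen earlier)
  step 5: s4  (read 0: s1→s4)
  step 6: s3  (read 0: s4→s3)

So i = 1, j = 4, giving x = w[0:1] = 2, y = w[1:4] = 012, z = w[4:6] = 00.
Check: |xy| = 4 ≤ 5 and |y| = 3 ≥ 1. Reading y takes M from s1 back to s1, so every xyⁱz is accepted.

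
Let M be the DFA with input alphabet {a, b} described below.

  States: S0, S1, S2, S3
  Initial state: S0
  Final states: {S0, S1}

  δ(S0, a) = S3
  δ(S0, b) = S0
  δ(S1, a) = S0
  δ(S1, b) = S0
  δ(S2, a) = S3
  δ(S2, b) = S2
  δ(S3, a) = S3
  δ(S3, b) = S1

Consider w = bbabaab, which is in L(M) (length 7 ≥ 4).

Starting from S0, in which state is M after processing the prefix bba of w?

State sequence: S0 -b-> S0 -b-> S0 -a-> S3

After reading 3 characters, M is in state S3.

S3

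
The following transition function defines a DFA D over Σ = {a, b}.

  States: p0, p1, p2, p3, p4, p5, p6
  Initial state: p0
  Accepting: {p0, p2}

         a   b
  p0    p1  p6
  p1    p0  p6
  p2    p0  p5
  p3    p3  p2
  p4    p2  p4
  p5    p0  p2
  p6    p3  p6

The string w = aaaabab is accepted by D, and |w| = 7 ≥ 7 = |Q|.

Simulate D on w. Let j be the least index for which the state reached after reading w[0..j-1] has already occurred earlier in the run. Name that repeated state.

Run of D on w = a a a a b a b:
  step 0: p0  (start)
  step 1: p1  (read a: p0→p1)
  step 2: p0  (read a: p1→p0)   ← first repeat (p0 seen earlier)
  step 3: p1  (read a: p0→p1)
  step 4: p0  (read a: p1→p0)
  step 5: p6  (read b: p0→p6)
  step 6: p3  (read a: p6→p3)
  step 7: p2  (read b: p3→p2)

The earliest repeat is at step j = 2: D is in p0, which it already visited at step i = 0.
Pumping length from the standard proof: p = 7 (the number of states). The repeated state found above gives |xy| = j ≤ 7 and |y| = j − i ≥ 1.

p0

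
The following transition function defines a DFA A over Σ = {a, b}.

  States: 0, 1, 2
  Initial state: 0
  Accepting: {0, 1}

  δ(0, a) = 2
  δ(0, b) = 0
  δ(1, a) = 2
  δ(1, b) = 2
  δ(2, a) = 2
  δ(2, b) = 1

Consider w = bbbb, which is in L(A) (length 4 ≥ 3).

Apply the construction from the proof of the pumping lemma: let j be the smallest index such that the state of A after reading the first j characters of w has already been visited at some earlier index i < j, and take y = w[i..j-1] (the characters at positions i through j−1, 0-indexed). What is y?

b

Run of A on w = b b b b:
  step 0: 0  (start)
  step 1: 0  (read b: 0→0)   ← first repeat (0 seen earlier)
  step 2: 0  (read b: 0→0)
  step 3: 0  (read b: 0→0)
  step 4: 0  (read b: 0→0)

So i = 0, j = 1, giving x = w[0:0] = ε, y = w[0:1] = b, z = w[1:4] = bbb.
Check: |xy| = 1 ≤ 3 and |y| = 1 ≥ 1. Reading y takes A from 0 back to 0, so every xyⁱz is accepted.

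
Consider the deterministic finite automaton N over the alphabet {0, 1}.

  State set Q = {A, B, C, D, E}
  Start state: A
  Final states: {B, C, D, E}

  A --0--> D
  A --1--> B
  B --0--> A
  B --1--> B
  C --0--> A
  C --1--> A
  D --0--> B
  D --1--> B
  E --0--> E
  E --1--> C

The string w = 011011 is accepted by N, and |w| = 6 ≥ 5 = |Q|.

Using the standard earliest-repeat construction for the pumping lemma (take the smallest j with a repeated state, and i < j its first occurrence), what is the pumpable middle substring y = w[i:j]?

State sequence: A -0-> D -1-> B -1-> B -0-> A -1-> B -1-> B
First repeat at step 3: B was already visited.

So i = 2, j = 3, giving x = w[0:2] = 01, y = w[2:3] = 1, z = w[3:6] = 011.
Check: |xy| = 3 ≤ 5 and |y| = 1 ≥ 1. Reading y takes N from B back to B, so every xyⁱz is accepted.

1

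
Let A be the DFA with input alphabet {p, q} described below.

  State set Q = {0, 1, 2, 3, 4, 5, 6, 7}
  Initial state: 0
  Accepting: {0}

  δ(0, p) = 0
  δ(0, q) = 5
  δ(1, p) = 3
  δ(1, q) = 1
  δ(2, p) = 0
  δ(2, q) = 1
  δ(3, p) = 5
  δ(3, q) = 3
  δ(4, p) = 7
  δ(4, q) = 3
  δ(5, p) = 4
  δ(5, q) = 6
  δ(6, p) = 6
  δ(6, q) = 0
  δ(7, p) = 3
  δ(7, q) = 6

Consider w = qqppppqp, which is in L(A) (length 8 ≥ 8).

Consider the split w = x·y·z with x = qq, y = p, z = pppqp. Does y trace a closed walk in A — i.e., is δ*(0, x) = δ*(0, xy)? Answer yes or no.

State sequence: 0 -q-> 5 -q-> 6 -p-> 6

After x (step 2): 6. After xy (step 3): 6.
They match, so y = p drives A around a cycle from 6 back to itself; pumping y any number of times keeps A in 6 before reading z, and xyⁱz ∈ L(A) for every i ≥ 0.

yes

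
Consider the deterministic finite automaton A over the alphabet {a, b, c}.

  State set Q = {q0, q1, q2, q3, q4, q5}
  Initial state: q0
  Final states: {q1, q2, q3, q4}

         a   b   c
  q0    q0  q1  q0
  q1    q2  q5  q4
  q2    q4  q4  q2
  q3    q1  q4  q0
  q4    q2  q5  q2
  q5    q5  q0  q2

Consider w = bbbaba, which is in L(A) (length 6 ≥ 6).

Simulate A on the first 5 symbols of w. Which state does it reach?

q1

State sequence: q0 -b-> q1 -b-> q5 -b-> q0 -a-> q0 -b-> q1

After reading 5 characters, A is in state q1.
(This kind of state-tracing is the core of the pumping-lemma construction: with 6 states, pigeonhole forces a repeat within the first 6 steps.)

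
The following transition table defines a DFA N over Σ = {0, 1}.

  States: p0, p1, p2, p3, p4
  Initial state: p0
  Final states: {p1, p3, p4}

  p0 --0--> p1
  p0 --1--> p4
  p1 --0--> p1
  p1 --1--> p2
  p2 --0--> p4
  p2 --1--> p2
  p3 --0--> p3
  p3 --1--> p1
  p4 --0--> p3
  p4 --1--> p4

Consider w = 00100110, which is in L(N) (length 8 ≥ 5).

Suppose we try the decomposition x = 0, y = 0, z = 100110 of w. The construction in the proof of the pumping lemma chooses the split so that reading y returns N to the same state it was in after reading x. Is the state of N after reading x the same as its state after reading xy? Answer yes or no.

State sequence: p0 -0-> p1 -0-> p1

After x (step 1): p1. After xy (step 2): p1.
They match, so y = 0 drives N around a cycle from p1 back to itself; pumping y any number of times keeps N in p1 before reading z, and xyⁱz ∈ L(N) for every i ≥ 0.

yes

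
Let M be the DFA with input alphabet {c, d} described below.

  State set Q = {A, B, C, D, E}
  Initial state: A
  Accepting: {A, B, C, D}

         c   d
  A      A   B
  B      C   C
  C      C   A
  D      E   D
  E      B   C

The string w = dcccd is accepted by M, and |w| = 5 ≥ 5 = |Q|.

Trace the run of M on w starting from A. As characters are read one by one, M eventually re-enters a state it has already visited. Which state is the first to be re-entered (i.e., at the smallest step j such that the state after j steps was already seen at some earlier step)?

State sequence: A -d-> B -c-> C -c-> C -c-> C -d-> A
First repeat at step 3: C was already visited.

The earliest repeat is at step j = 3: M is in C, which it already visited at step i = 2.
Pumping length from the standard proof: p = 5 (the number of states). The repeated state found above gives |xy| = j ≤ 5 and |y| = j − i ≥ 1.

C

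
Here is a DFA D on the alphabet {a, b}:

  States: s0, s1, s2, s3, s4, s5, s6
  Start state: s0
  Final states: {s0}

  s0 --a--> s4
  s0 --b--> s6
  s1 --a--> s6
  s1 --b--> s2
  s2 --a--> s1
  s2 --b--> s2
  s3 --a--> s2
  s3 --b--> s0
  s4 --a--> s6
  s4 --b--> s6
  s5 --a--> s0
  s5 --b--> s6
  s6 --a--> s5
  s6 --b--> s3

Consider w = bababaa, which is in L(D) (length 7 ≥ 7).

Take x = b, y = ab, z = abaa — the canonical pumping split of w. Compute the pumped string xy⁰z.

xy⁰z = xz = b·abaa = babaa.
Reading y = ab takes D from s6 back to s6, so after x the machine is still in s6, and z then leads to the accepting state s0. Hence babaa ∈ L(D).

babaa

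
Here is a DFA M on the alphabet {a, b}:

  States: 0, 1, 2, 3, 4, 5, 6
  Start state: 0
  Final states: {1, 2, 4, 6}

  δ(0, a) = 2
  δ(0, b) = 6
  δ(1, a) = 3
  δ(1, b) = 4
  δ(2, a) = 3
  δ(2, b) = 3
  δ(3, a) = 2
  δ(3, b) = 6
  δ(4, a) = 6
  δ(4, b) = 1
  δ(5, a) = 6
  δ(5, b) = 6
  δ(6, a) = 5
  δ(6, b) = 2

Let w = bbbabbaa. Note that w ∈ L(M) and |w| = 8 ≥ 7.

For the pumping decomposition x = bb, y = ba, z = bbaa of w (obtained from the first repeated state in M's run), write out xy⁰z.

bbbbaa

xy⁰z = xz = bb·bbaa = bbbbaa.
Reading y = ba takes M from 2 back to 2, so after x the machine is still in 2, and z then leads to the accepting state 6. Hence bbbbaa ∈ L(M).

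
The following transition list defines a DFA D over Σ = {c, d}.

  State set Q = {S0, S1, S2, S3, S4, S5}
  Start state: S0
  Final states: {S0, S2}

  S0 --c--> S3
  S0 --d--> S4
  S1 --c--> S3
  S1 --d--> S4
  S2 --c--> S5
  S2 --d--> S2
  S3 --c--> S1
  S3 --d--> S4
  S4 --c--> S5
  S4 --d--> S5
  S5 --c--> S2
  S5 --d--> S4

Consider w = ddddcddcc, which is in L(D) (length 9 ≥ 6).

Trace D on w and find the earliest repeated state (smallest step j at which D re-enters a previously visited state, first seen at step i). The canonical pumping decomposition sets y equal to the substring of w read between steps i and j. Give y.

Run of D on w = d d d d c d d c c:
  step 0: S0  (start)
  step 1: S4  (read d: S0→S4)
  step 2: S5  (read d: S4→S5)
  step 3: S4  (read d: S5→S4)   ← first repeat (S4 seen earlier)
  step 4: S5  (read d: S4→S5)
  step 5: S2  (read c: S5→S2)
  step 6: S2  (read d: S2→S2)
  step 7: S2  (read d: S2→S2)
  step 8: S5  (read c: S2→S5)
  step 9: S2  (read c: S5→S2)

So i = 1, j = 3, giving x = w[0:1] = d, y = w[1:3] = dd, z = w[3:9] = dcddcc.
Check: |xy| = 3 ≤ 6 and |y| = 2 ≥ 1. Reading y takes D from S4 back to S4, so every xyⁱz is accepted.
Pumping length from the standard proof: p = 6 (the number of states). The repeated state found above gives |xy| = j ≤ 6 and |y| = j − i ≥ 1.

dd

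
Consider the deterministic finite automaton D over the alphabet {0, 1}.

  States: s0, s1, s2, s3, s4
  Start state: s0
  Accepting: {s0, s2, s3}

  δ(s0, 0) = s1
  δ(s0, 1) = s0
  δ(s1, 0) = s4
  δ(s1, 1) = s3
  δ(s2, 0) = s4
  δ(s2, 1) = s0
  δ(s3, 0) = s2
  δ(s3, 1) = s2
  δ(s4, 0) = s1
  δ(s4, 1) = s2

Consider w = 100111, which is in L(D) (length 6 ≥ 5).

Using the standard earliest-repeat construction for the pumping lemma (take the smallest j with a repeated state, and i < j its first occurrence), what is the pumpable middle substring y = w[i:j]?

Run of D on w = 1 0 0 1 1 1:
  step 0: s0  (start)
  step 1: s0  (read 1: s0→s0)   ← first repeat (s0 seen earlier)
  step 2: s1  (read 0: s0→s1)
  step 3: s4  (read 0: s1→s4)
  step 4: s2  (read 1: s4→s2)
  step 5: s0  (read 1: s2→s0)
  step 6: s0  (read 1: s0→s0)

So i = 0, j = 1, giving x = w[0:0] = ε, y = w[0:1] = 1, z = w[1:6] = 00111.
Check: |xy| = 1 ≤ 5 and |y| = 1 ≥ 1. Reading y takes D from s0 back to s0, so every xyⁱz is accepted.
The DFA has 5 states, so the proof of the pumping lemma guarantees a repeated state among the first 5+1 visited; the segment between the two visits is the pumpable y.

1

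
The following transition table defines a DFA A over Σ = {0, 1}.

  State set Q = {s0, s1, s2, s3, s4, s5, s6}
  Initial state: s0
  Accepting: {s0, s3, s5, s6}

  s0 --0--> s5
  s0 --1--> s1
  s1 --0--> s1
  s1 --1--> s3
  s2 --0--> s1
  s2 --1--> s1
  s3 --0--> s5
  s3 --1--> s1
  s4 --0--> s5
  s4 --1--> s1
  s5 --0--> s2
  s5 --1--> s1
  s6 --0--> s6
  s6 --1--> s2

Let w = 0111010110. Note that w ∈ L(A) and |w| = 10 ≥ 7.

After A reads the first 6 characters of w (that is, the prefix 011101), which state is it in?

State sequence: s0 -0-> s5 -1-> s1 -1-> s3 -1-> s1 -0-> s1 -1-> s3

After reading 6 characters, A is in state s3.
(This kind of state-tracing is the core of the pumping-lemma construction: with 7 states, pigeonhole forces a repeat within the first 7 steps.)

s3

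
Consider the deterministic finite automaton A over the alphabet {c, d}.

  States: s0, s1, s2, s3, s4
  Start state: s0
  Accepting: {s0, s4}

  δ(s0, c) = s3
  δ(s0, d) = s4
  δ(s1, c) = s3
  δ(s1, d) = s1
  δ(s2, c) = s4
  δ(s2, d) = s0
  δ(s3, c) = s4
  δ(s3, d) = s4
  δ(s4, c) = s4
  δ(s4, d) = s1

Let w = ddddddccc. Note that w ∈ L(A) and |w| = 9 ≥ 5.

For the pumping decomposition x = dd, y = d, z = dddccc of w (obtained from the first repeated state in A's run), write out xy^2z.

xy^2z = dd·d·d·dddccc = dddddddccc.
Reading y = d takes A from s1 back to s1, so after x·y·y the machine is still in s1, and z then leads to the accepting state s4. Hence dddddddccc ∈ L(A).

dddddddccc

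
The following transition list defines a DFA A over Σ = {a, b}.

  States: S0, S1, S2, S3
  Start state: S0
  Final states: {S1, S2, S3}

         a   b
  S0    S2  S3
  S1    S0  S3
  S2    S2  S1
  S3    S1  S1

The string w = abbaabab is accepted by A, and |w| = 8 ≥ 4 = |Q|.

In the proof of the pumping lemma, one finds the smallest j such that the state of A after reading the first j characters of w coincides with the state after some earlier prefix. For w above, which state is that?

S1

State sequence: S0 -a-> S2 -b-> S1 -b-> S3 -a-> S1 -a-> S0 -b-> S3 -a-> S1 -b-> S3
First repeat at step 4: S1 was already visited.

The earliest repeat is at step j = 4: A is in S1, which it already visited at step i = 2.
Since A has 4 states, any run of length ≥ 4 visits 4+1 states, so by pigeonhole some state repeats within the first 4 steps — that repeat gives the pumpable loop.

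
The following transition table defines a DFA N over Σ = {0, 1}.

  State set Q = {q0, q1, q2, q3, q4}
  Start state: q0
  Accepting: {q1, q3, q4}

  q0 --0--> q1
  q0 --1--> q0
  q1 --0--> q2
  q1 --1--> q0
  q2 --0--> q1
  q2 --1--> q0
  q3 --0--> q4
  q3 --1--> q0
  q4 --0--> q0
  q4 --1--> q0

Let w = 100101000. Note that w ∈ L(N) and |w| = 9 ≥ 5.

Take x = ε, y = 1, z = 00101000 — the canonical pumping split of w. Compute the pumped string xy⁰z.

xy⁰z = xz = ε·00101000 = 00101000.
Reading y = 1 takes N from q0 back to q0, so after x the machine is still in q0, and z then leads to the accepting state q1. Hence 00101000 ∈ L(N).

00101000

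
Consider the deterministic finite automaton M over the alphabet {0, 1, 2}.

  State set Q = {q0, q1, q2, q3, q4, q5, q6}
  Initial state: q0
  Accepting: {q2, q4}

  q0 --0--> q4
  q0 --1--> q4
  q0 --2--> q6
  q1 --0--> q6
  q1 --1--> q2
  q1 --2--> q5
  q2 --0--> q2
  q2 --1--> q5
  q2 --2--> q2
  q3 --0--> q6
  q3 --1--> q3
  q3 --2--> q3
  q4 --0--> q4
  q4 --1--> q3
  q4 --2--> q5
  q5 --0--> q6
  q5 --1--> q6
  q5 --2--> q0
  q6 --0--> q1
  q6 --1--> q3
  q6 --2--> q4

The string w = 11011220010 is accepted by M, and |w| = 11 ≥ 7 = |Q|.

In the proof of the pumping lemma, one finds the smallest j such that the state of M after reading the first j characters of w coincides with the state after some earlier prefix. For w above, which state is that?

q3

Run of M on w = 1 1 0 1 1 2 2 0 0 1 0:
  step 0: q0  (start)
  step 1: q4  (read 1: q0→q4)
  step 2: q3  (read 1: q4→q3)
  step 3: q6  (read 0: q3→q6)
  step 4: q3  (read 1: q6→q3)   ← first repeat (q3 seen earlier)
  step 5: q3  (read 1: q3→q3)
  step 6: q3  (read 2: q3→q3)
  step 7: q3  (read 2: q3→q3)
  step 8: q6  (read 0: q3→q6)
  step 9: q1  (read 0: q6→q1)
  step 10: q2  (read 1: q1→q2)
  step 11: q2  (read 0: q2→q2)

The earliest repeat is at step j = 4: M is in q3, which it already visited at step i = 2.
The DFA has 7 states, so the proof of the pumping lemma guarantees a repeated state among the first 7+1 visited; the segment between the two visits is the pumpable y.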